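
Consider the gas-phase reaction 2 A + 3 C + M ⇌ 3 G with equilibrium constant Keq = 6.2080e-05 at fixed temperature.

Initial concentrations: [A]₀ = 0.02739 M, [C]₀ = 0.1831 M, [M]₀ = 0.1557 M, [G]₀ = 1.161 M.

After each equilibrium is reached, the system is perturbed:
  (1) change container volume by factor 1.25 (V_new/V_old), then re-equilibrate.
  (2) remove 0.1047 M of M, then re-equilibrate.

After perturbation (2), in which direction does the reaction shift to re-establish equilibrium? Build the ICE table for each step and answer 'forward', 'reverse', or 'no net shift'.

Q₀ = 2.1825e+06 vs Keq = 6.2080e-05 ⇒ Q>K, reverse
Step 1:
                  A         C         M         G
  I         0.02739    0.1831    0.1557     1.161
  C          0.7503     1.126    0.3752    -1.126
  E          0.7777     1.309    0.5309   0.03548
  solve Keq expr → x = -0.3752; check Q = 6.2080e-05
Then change container volume by factor 1.25 (V_new/V_old).
Step 2:
                  A         C         M         G
  I          0.6222     1.047    0.4247   0.02839
  C        0.003625  0.005438  0.001813 -0.005438
  E          0.6258     1.052    0.4265   0.02295
  solve Keq expr → x = -0.001813; check Q = 6.2080e-05
Then remove 0.1047 M of M.
Step 3:
                  A         C         M         G
  I          0.6258     1.052    0.3218   0.02295
  C        0.001316  0.001974 6.5792e-04 -0.001974
  E          0.6271     1.054    0.3225   0.02097
  solve Keq expr → x = -6.5792e-04; check Q = 6.2080e-05

Direction: reverse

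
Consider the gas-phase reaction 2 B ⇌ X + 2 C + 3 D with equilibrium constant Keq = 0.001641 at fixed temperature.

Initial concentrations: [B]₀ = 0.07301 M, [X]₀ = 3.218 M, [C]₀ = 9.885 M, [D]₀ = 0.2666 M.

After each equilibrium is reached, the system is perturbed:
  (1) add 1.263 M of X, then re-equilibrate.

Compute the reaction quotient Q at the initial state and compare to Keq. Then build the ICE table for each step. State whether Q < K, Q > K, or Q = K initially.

Q₀ = 1118; Q > K (proceeds reverse)

Q₀ = 1118 vs Keq = 0.001641 ⇒ Q>K, reverse
Step 1:
                    B           X           C           D
  I           0.07301       3.218       9.885      0.2666
  C            0.1731    -0.08655     -0.1731     -0.2596
  E            0.2461       3.131       9.712    0.006956
  solve Keq expr → x = -0.08655; check Q = 0.001641
Then add 1.263 M of X.
Step 2:
                    B           X           C           D
  I            0.2461       4.394       9.712    0.006956
  C        4.8955e-04 -2.4477e-04 -4.8955e-04 -7.3432e-04
  E            0.2466       4.394       9.711    0.006221
  solve Keq expr → x = -2.4477e-04; check Q = 0.001641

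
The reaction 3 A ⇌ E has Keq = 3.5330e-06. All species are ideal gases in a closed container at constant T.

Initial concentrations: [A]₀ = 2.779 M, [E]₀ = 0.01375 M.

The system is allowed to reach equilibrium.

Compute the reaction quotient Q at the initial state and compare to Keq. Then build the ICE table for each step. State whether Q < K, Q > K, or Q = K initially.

Q₀ = 6.4067e-04 vs Keq = 3.5330e-06 ⇒ Q>K, reverse
Step 1:
                    A           E
  I             2.779     0.01375
  C           0.04101    -0.01367
  E              2.82  7.9231e-05
  solve Keq expr → x = -0.01367; check Q = 3.5330e-06

Q₀ = 6.4067e-04; Q > K (proceeds reverse)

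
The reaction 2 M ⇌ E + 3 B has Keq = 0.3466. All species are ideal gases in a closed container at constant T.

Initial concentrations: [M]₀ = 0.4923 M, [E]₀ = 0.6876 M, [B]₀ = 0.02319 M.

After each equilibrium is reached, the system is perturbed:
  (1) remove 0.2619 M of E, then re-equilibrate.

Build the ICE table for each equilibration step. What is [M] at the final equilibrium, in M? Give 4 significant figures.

Q₀ = 3.5382e-05 vs Keq = 0.3466 ⇒ Q<K, forward
Step 1:
                  M         E         B
  init       0.4923    0.6876   0.02319
  Δ         -0.2051    0.1025    0.3076
  eq         0.2872    0.7901    0.3308
  solve Keq expr → x = 0.1025; check Q = 0.3466
Then remove 0.2619 M of E.
Step 2:
                  M         E         B
  init       0.2872    0.5282    0.3308
  Δ          -0.019  0.009501    0.0285
  eq         0.2682    0.5377    0.3593
  solve Keq expr → x = 0.009501; check Q = 0.3466

[M]_eq = 0.2682 M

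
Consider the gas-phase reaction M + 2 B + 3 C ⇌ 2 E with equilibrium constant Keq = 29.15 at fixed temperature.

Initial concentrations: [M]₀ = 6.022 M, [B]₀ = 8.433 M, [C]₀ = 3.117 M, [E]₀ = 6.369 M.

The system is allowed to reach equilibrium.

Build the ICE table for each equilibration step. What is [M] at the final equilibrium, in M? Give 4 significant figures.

Q₀ = 0.003128 vs Keq = 29.15 ⇒ Q<K, forward
Step 1:
                   M          B          C          E
  Initial      6.022      8.433      3.117      6.369
  Change     -0.9648      -1.93     -2.894       1.93
  Equil        5.057      6.503     0.2227      8.299
  solve Keq expr → x = 0.9648; check Q = 29.15

[M]_eq = 5.057 M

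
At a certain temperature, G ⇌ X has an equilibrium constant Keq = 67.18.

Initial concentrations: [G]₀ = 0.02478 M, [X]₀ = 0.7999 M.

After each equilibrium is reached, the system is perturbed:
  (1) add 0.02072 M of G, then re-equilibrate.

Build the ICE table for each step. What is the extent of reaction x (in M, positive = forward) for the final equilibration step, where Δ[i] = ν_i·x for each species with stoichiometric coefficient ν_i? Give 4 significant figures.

Q₀ = 32.28 vs Keq = 67.18 ⇒ Q<K, forward
Step 1:
                  G         X
  init      0.02478    0.7999
  Δ        -0.01268   0.01268
  eq         0.0121    0.8126
  solve Keq expr → x = 0.01268; check Q = 67.18
Then add 0.02072 M of G.
Step 2:
                  G         X
  init      0.03282    0.8126
  Δ        -0.02042   0.02042
  eq         0.0124     0.833
  solve Keq expr → x = 0.02042; check Q = 67.18

x = 0.02042 M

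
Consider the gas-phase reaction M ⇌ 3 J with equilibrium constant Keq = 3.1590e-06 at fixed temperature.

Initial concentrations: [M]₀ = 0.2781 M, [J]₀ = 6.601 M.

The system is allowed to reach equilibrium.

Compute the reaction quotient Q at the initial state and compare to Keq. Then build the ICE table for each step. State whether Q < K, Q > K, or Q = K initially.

Q₀ = 1034 vs Keq = 3.1590e-06 ⇒ Q>K, reverse
Step 1:
                  M         J
  init       0.2781     6.601
  Δ           2.194    -6.581
  eq          2.472   0.01984
  solve Keq expr → x = -2.194; check Q = 3.1590e-06

Q₀ = 1034; Q > K (proceeds reverse)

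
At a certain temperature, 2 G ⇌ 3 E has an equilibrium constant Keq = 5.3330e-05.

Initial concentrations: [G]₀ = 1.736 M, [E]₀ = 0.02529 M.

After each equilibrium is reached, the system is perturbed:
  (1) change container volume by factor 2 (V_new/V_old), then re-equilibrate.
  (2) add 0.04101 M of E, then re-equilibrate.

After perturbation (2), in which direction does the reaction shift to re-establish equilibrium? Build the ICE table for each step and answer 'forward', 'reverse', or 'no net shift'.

Direction: reverse

Q₀ = 5.3672e-06 vs Keq = 5.3330e-05 ⇒ Q<K, forward
Step 1:
                    G           E
  init          1.736     0.02529
  Δ          -0.01912     0.02868
  eq            1.717     0.05397
  solve Keq expr → x = 0.00956; check Q = 5.3330e-05
Then change container volume by factor 2 (V_new/V_old).
Step 2:
                    G           E
  init         0.8584     0.02698
  Δ         -0.004595    0.006893
  eq           0.8538     0.03388
  solve Keq expr → x = 0.002298; check Q = 5.3330e-05
Then add 0.04101 M of E.
Step 3:
                    G           E
  init         0.8538     0.07489
  Δ           0.02687     -0.0403
  eq           0.8807     0.03458
  solve Keq expr → x = -0.01343; check Q = 5.3330e-05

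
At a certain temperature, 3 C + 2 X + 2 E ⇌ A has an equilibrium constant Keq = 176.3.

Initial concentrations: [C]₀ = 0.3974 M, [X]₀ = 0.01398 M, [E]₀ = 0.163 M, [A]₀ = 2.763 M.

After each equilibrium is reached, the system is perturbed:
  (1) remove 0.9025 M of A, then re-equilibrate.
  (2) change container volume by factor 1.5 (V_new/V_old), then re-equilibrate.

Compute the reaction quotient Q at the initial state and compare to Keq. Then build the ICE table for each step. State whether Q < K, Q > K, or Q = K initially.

Q₀ = 8.4783e+06 vs Keq = 176.3 ⇒ Q>K, reverse
Step 1:
                   C          X          E          A
  init        0.3974    0.01398      0.163      2.763
  Δ           0.4633     0.3089     0.3089    -0.1544
  eq          0.8607     0.3228     0.4719      2.609
  solve Keq expr → x = -0.1544; check Q = 176.3
Then remove 0.9025 M of A.
Step 2:
                   C          X          E          A
  init        0.8607     0.3228     0.4719      1.706
  Δ          -0.0387    -0.0258    -0.0258     0.0129
  eq           0.822      0.297     0.4461      1.719
  solve Keq expr → x = 0.0129; check Q = 176.3
Then change container volume by factor 1.5 (V_new/V_old).
Step 3:
                   C          X          E          A
  init         0.548      0.198     0.2974      1.146
  Δ           0.1717     0.1145     0.1145   -0.05724
  eq          0.7197     0.3125     0.4119      1.089
  solve Keq expr → x = -0.05724; check Q = 176.3

Q₀ = 8.4783e+06; Q > K (proceeds reverse)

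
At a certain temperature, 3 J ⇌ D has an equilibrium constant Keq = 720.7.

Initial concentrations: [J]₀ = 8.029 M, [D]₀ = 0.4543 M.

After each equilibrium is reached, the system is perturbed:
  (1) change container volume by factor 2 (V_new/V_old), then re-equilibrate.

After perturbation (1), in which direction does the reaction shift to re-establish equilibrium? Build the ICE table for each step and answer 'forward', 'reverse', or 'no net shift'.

Q₀ = 8.7772e-04 vs Keq = 720.7 ⇒ Q<K, forward
Step 1:
                   J          D
  I            8.029     0.4543
  C           -7.867      2.622
  E           0.1622      3.077
  solve Keq expr → x = 2.622; check Q = 720.7
Then change container volume by factor 2 (V_new/V_old).
Step 2:
                   J          D
  I          0.08111      1.538
  C           0.0472   -0.01573
  E           0.1283      1.523
  solve Keq expr → x = -0.01573; check Q = 720.7

Direction: reverse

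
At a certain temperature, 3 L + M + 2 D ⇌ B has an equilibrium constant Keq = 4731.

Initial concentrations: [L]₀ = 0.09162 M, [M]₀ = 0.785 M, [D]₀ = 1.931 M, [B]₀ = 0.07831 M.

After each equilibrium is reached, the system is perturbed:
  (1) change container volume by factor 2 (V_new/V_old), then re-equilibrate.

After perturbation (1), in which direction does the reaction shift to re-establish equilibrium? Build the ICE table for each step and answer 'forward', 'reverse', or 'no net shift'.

Q₀ = 34.79 vs Keq = 4731 ⇒ Q<K, forward
Step 1:
                   L          M          D          B
  Initial    0.09162      0.785      1.931    0.07831
  Change    -0.07162   -0.02387   -0.04775    0.02387
  Equil         0.02     0.7611      1.883     0.1022
  solve Keq expr → x = 0.02387; check Q = 4731
Then change container volume by factor 2 (V_new/V_old).
Step 2:
                   L          M          D          B
  Initial       0.01     0.3806     0.9416    0.05109
  Change     0.01986    0.00662    0.01324   -0.00662
  Equil      0.02986     0.3872     0.9549    0.04447
  solve Keq expr → x = -0.00662; check Q = 4731

Direction: reverse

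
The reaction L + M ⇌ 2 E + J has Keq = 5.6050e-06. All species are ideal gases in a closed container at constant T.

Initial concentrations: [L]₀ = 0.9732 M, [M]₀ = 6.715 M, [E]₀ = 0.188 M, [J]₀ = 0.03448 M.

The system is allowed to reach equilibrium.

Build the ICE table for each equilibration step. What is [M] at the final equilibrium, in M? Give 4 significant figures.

[M]_eq = 6.747 M

Q₀ = 1.8648e-04 vs Keq = 5.6050e-06 ⇒ Q>K, reverse
Step 1:
                  L         M         E         J
  Initial    0.9732     6.715     0.188   0.03448
  Change    0.03201   0.03201  -0.06401  -0.03201
  Equil       1.005     6.747     0.124  0.002473
  solve Keq expr → x = -0.03201; check Q = 5.6050e-06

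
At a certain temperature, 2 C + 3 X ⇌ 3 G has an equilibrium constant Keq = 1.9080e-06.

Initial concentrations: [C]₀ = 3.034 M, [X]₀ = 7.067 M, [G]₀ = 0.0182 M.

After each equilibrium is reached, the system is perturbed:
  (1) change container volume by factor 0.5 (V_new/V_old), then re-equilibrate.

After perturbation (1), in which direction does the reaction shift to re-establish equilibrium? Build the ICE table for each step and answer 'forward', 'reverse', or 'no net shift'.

Q₀ = 1.8556e-09 vs Keq = 1.9080e-06 ⇒ Q<K, forward
Step 1:
                  C         X         G
  I           3.034     7.067    0.0182
  C         -0.1048   -0.1572    0.1572
  E           2.929      6.91    0.1754
  solve Keq expr → x = 0.05242; check Q = 1.9080e-06
Then change container volume by factor 0.5 (V_new/V_old).
Step 2:
                  C         X         G
  I           5.858     13.82    0.3509
  C          -0.127   -0.1905    0.1905
  E           5.731     13.63    0.5414
  solve Keq expr → x = 0.06349; check Q = 1.9080e-06

Direction: forward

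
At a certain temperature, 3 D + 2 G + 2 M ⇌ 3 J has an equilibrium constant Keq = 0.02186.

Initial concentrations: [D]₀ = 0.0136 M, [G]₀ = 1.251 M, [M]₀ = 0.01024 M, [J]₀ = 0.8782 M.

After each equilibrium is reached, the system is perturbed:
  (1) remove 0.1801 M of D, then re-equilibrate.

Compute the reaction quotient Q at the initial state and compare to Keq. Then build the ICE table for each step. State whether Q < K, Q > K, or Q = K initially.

Q₀ = 1.6408e+09 vs Keq = 0.02186 ⇒ Q>K, reverse
Step 1:
                   D          G          M          J
  Initial     0.0136      1.251    0.01024     0.8782
  Change      0.7024     0.4683     0.4683    -0.7024
  Equil        0.716      1.719     0.4785     0.1758
  solve Keq expr → x = -0.2341; check Q = 0.02186
Then remove 0.1801 M of D.
Step 2:
                   D          G          M          J
  Initial     0.5359      1.719     0.4785     0.1758
  Change     0.03134    0.02089    0.02089   -0.03134
  Equil       0.5673       1.74     0.4994     0.1444
  solve Keq expr → x = -0.01045; check Q = 0.02186

Q₀ = 1.6408e+09; Q > K (proceeds reverse)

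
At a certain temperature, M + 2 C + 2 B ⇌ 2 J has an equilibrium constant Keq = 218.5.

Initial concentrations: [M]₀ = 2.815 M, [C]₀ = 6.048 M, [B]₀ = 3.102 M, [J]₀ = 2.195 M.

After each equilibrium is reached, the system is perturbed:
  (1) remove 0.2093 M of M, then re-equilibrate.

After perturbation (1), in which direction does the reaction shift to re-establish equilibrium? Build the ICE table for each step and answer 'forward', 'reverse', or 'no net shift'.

Q₀ = 0.004863 vs Keq = 218.5 ⇒ Q<K, forward
Step 1:
                   M          C          B          J
  init         2.815      6.048      3.102      2.195
  Δ           -1.501     -3.001     -3.001      3.001
  eq           1.314      3.047     0.1006      5.196
  solve Keq expr → x = 1.501; check Q = 218.5
Then remove 0.2093 M of M.
Step 2:
                   M          C          B          J
  init         1.105      3.047     0.1006      5.196
  Δ         0.004215    0.00843    0.00843   -0.00843
  eq           1.109      3.055     0.1091      5.188
  solve Keq expr → x = -0.004215; check Q = 218.5

Direction: reverse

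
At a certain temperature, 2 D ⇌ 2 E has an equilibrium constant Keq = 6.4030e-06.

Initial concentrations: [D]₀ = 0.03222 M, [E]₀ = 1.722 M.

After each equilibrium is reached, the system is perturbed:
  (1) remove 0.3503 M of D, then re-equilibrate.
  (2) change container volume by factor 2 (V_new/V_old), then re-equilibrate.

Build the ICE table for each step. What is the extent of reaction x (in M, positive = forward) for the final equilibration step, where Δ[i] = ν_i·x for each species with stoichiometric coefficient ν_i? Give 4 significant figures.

Q₀ = 2856 vs Keq = 6.4030e-06 ⇒ Q>K, reverse
Step 1:
                  D         E
  I         0.03222     1.722
  C           1.718    -1.718
  E            1.75  0.004428
  solve Keq expr → x = -0.8588; check Q = 6.4030e-06
Then remove 0.3503 M of D.
Step 2:
                  D         E
  I           1.399  0.004428
  C       8.8417e-04 -8.8417e-04
  E             1.4  0.003544
  solve Keq expr → x = -4.4208e-04; check Q = 6.4030e-06
Then change container volume by factor 2 (V_new/V_old).
Step 3:
                  D         E
  I          0.7002  0.001772
  C               0         0
  E          0.7002  0.001772
  solve Keq expr → x = 0; check Q = 6.4030e-06

x = 0 M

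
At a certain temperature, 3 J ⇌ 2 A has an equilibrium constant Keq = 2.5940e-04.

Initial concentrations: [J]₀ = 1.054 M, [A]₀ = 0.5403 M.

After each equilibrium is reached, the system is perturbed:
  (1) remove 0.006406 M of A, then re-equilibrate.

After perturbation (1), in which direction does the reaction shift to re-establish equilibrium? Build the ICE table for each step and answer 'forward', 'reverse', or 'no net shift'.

Direction: forward

Q₀ = 0.2493 vs Keq = 2.5940e-04 ⇒ Q>K, reverse
Step 1:
                  J         A
  init        1.054    0.5403
  Δ          0.7518   -0.5012
  eq          1.806   0.03908
  solve Keq expr → x = -0.2506; check Q = 2.5940e-04
Then remove 0.006406 M of A.
Step 2:
                  J         A
  init        1.806   0.03268
  Δ       -0.009163  0.006109
  eq          1.797   0.03879
  solve Keq expr → x = 0.003054; check Q = 2.5940e-04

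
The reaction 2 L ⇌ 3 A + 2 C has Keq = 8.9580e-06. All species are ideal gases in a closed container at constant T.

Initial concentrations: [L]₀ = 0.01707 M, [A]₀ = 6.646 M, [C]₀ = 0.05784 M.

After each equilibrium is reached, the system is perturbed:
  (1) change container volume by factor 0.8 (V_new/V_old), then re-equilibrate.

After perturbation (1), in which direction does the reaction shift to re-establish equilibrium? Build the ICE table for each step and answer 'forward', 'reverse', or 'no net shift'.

Direction: reverse

Q₀ = 3370 vs Keq = 8.9580e-06 ⇒ Q>K, reverse
Step 1:
                    L           A           C
  init        0.01707       6.646     0.05784
  Δ           0.05783    -0.08674    -0.05783
  eq           0.0749       6.559  1.3344e-05
  solve Keq expr → x = -0.02891; check Q = 8.9580e-06
Then change container volume by factor 0.8 (V_new/V_old).
Step 2:
                    L           A           C
  init        0.09362       8.199  1.6680e-05
  Δ        4.7441e-06 -7.1162e-06 -4.7441e-06
  eq          0.09363       8.199  1.1936e-05
  solve Keq expr → x = -2.3721e-06; check Q = 8.9580e-06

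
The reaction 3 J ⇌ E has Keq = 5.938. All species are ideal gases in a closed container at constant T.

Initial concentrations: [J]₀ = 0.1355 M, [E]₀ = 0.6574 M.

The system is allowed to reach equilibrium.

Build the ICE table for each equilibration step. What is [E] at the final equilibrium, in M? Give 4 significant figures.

[E]_eq = 0.5516 M

Q₀ = 264.2 vs Keq = 5.938 ⇒ Q>K, reverse
Step 1:
                    J           E
  Initial      0.1355      0.6574
  Change       0.3174     -0.1058
  Equil        0.4529      0.5516
  solve Keq expr → x = -0.1058; check Q = 5.938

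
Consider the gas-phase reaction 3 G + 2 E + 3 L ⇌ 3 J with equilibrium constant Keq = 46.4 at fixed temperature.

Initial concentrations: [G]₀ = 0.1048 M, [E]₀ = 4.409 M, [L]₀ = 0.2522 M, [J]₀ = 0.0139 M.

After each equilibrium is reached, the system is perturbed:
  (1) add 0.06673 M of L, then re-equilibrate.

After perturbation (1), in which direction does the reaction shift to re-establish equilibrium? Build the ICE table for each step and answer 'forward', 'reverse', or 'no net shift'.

Q₀ = 0.007482 vs Keq = 46.4 ⇒ Q<K, forward
Step 1:
                   G          E          L          J
  Initial     0.1048      4.409     0.2522     0.0139
  Change     -0.0627    -0.0418    -0.0627     0.0627
  Equil       0.0421      4.367     0.1895     0.0766
  solve Keq expr → x = 0.0209; check Q = 46.4
Then add 0.06673 M of L.
Step 2:
                   G          E          L          J
  Initial     0.0421      4.367     0.2562     0.0766
  Change   -0.007089  -0.004726  -0.007089   0.007089
  Equil      0.03501      4.362     0.2491    0.08369
  solve Keq expr → x = 0.002363; check Q = 46.4

Direction: forward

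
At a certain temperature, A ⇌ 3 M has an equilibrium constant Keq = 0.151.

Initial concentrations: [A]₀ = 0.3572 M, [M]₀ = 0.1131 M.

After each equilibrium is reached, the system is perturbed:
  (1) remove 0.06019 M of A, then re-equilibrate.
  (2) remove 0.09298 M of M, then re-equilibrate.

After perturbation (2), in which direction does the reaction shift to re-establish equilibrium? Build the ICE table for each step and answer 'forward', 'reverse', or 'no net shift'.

Q₀ = 0.00405 vs Keq = 0.151 ⇒ Q<K, forward
Step 1:
                  A         M
  Initial    0.3572    0.1131
  Change   -0.07828    0.2348
  Equil      0.2789    0.3479
  solve Keq expr → x = 0.07828; check Q = 0.151
Then remove 0.06019 M of A.
Step 2:
                  A         M
  Initial    0.2187    0.3479
  Change   0.007774  -0.02332
  Equil      0.2265    0.3246
  solve Keq expr → x = -0.007774; check Q = 0.151
Then remove 0.09298 M of M.
Step 3:
                  A         M
  Initial    0.2265    0.2316
  Change   -0.02658   0.07975
  Equil      0.1999    0.3114
  solve Keq expr → x = 0.02658; check Q = 0.151

Direction: forward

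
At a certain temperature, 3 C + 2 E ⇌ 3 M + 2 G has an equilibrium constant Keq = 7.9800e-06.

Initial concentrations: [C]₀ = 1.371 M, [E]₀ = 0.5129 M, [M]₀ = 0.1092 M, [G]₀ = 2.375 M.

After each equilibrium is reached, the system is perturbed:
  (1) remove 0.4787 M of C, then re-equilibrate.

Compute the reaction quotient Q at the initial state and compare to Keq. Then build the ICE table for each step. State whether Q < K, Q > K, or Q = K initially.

Q₀ = 0.01083; Q > K (proceeds reverse)

Q₀ = 0.01083 vs Keq = 7.9800e-06 ⇒ Q>K, reverse
Step 1:
                   C          E          M          G
  Initial      1.371     0.5129     0.1092      2.375
  Change     0.09755    0.06503   -0.09755   -0.06503
  Equil        1.469     0.5779    0.01165       2.31
  solve Keq expr → x = -0.03252; check Q = 7.9800e-06
Then remove 0.4787 M of C.
Step 2:
                   C          E          M          G
  Initial     0.9898     0.5779    0.01165       2.31
  Change     0.00374   0.002493   -0.00374  -0.002493
  Equil       0.9936     0.5804   0.007912      2.307
  solve Keq expr → x = -0.001247; check Q = 7.9800e-06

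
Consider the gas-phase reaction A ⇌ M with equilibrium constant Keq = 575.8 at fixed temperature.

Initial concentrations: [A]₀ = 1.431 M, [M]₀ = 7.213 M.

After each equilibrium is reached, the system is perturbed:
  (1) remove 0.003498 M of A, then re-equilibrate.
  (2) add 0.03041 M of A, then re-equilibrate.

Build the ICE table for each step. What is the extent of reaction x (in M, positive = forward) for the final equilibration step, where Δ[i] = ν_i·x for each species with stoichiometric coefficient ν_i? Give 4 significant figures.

x = 0.03036 M

Q₀ = 5.041 vs Keq = 575.8 ⇒ Q<K, forward
Step 1:
                  A         M
  I           1.431     7.213
  C          -1.416     1.416
  E         0.01499     8.629
  solve Keq expr → x = 1.416; check Q = 575.8
Then remove 0.003498 M of A.
Step 2:
                  A         M
  I         0.01149     8.629
  C        0.003492 -0.003492
  E         0.01498     8.626
  solve Keq expr → x = -0.003492; check Q = 575.8
Then add 0.03041 M of A.
Step 3:
                  A         M
  I         0.04539     8.626
  C        -0.03036   0.03036
  E         0.01503     8.656
  solve Keq expr → x = 0.03036; check Q = 575.8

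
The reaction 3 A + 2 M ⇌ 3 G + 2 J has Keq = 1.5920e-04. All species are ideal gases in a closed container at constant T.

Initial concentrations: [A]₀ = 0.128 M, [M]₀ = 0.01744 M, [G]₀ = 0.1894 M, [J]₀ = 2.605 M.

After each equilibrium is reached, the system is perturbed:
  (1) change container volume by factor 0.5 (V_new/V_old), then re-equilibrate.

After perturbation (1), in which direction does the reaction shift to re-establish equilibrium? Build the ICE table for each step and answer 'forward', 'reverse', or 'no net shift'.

Direction: no net shift

Q₀ = 7.2282e+04 vs Keq = 1.5920e-04 ⇒ Q>K, reverse
Step 1:
                    A           M           G           J
  init          0.128     0.01744      0.1894       2.605
  Δ            0.1869      0.1246     -0.1869     -0.1246
  eq           0.3149       0.142    0.002535        2.48
  solve Keq expr → x = -0.06229; check Q = 1.5920e-04
Then change container volume by factor 0.5 (V_new/V_old).
Step 2:
                    A           M           G           J
  init         0.6297       0.284     0.00507       4.961
  Δ                 0           0           0           0
  eq           0.6297       0.284     0.00507       4.961
  solve Keq expr → x = 0; check Q = 1.5920e-04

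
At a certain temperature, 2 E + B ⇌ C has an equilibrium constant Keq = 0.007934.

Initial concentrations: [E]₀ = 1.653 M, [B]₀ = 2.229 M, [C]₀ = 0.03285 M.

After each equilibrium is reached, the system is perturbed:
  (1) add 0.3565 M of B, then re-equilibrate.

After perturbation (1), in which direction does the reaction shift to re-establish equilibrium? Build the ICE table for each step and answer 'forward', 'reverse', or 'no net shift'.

Direction: forward

Q₀ = 0.005394 vs Keq = 0.007934 ⇒ Q<K, forward
Step 1:
                    E           B           C
  init          1.653       2.229     0.03285
  Δ          -0.02722    -0.01361     0.01361
  eq            1.626       2.215     0.04646
  solve Keq expr → x = 0.01361; check Q = 0.007934
Then add 0.3565 M of B.
Step 2:
                    E           B           C
  init          1.626       2.572     0.04646
  Δ          -0.01297   -0.006485    0.006485
  eq            1.613       2.565     0.05294
  solve Keq expr → x = 0.006485; check Q = 0.007934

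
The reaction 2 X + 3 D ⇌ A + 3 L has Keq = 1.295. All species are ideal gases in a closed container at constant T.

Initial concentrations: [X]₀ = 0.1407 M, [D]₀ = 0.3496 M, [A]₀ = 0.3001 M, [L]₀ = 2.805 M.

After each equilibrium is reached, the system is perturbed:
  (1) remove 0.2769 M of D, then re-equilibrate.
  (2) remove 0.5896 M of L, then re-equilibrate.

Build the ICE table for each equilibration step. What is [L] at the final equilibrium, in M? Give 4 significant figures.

Q₀ = 7830 vs Keq = 1.295 ⇒ Q>K, reverse
Step 1:
                  X         D         A         L
  Initial    0.1407    0.3496    0.3001     2.805
  Change     0.4736    0.7104   -0.2368   -0.7104
  Equil      0.6143      1.06   0.06332     2.095
  solve Keq expr → x = -0.2368; check Q = 1.295
Then remove 0.2769 M of D.
Step 2:
                  X         D         A         L
  Initial    0.6143    0.7831   0.06332     2.095
  Change    0.04419   0.06628  -0.02209  -0.06628
  Equil      0.6585    0.8493   0.04122     2.028
  solve Keq expr → x = -0.02209; check Q = 1.295
Then remove 0.5896 M of L.
Step 3:
                  X         D         A         L
  Initial    0.6585    0.8493   0.04122     1.439
  Change    -0.0484   -0.0726    0.0242    0.0726
  Equil      0.6101    0.7767   0.06542     1.511
  solve Keq expr → x = 0.0242; check Q = 1.295

[L]_eq = 1.511 M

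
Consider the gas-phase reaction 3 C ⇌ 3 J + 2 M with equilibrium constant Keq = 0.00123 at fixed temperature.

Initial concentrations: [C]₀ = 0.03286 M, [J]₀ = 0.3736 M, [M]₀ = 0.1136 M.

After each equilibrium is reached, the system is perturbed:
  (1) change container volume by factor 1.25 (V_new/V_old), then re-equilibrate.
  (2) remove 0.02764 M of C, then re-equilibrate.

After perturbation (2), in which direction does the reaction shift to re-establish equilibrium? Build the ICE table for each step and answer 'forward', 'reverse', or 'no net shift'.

Direction: reverse

Q₀ = 18.97 vs Keq = 0.00123 ⇒ Q>K, reverse
Step 1:
                    C           J           M
  Initial     0.03286      0.3736      0.1136
  Change       0.1379     -0.1379    -0.09196
  Equil        0.1708      0.2357     0.02164
  solve Keq expr → x = -0.04598; check Q = 0.00123
Then change container volume by factor 1.25 (V_new/V_old).
Step 2:
                    C           J           M
  Initial      0.1366      0.1885     0.01731
  Change    -0.004073    0.004073    0.002715
  Equil        0.1326      0.1926     0.02003
  solve Keq expr → x = 0.001358; check Q = 0.00123
Then remove 0.02764 M of C.
Step 3:
                    C           J           M
  Initial      0.1049      0.1926     0.02003
  Change     0.005953   -0.005953   -0.003969
  Equil        0.1109      0.1866     0.01606
  solve Keq expr → x = -0.001984; check Q = 0.00123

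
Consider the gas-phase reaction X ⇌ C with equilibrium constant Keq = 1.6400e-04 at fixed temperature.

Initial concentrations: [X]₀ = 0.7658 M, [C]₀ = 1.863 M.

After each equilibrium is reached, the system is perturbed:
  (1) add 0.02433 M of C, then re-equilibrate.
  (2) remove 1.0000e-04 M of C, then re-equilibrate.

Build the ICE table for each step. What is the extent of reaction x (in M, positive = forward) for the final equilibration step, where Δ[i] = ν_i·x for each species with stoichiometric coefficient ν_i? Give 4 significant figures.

x = 9.9984e-05 M

Q₀ = 2.433 vs Keq = 1.6400e-04 ⇒ Q>K, reverse
Step 1:
                    X           C
  Initial      0.7658       1.863
  Change        1.863      -1.863
  Equil         2.628  4.3105e-04
  solve Keq expr → x = -1.863; check Q = 1.6400e-04
Then add 0.02433 M of C.
Step 2:
                    X           C
  Initial       2.628     0.02476
  Change      0.02433    -0.02433
  Equil         2.653  4.3504e-04
  solve Keq expr → x = -0.02433; check Q = 1.6400e-04
Then remove 1.0000e-04 M of C.
Step 3:
                    X           C
  Initial       2.653  3.3504e-04
  Change  -9.9984e-05  9.9984e-05
  Equil         2.653  4.3503e-04
  solve Keq expr → x = 9.9984e-05; check Q = 1.6400e-04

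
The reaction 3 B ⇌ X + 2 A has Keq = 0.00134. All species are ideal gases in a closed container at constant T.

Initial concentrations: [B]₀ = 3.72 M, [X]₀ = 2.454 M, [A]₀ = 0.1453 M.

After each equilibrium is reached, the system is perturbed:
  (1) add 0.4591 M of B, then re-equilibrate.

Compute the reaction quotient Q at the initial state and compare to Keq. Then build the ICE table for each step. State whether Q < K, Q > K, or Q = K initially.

Q₀ = 0.001006; Q < K (proceeds forward)

Q₀ = 0.001006 vs Keq = 0.00134 ⇒ Q<K, forward
Step 1:
                  B         X         A
  init         3.72     2.454    0.1453
  Δ           -0.03      0.01      0.02
  eq           3.69     2.464    0.1653
  solve Keq expr → x = 0.01; check Q = 0.00134
Then add 0.4591 M of B.
Step 2:
                  B         X         A
  init        4.149     2.464    0.1653
  Δ        -0.04234   0.01411   0.02823
  eq          4.107     2.478    0.1935
  solve Keq expr → x = 0.01411; check Q = 0.00134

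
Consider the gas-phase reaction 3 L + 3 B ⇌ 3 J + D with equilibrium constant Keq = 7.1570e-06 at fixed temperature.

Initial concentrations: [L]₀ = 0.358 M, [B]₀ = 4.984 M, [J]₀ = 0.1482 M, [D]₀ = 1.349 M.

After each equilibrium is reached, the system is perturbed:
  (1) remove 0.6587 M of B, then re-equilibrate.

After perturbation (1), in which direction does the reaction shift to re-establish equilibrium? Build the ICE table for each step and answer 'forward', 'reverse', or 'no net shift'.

Direction: reverse

Q₀ = 7.7299e-04 vs Keq = 7.1570e-06 ⇒ Q>K, reverse
Step 1:
                  L         B         J         D
  init        0.358     4.984    0.1482     1.349
  Δ          0.1066    0.1066   -0.1066  -0.03553
  eq         0.4646     5.091   0.04162     1.313
  solve Keq expr → x = -0.03553; check Q = 7.1570e-06
Then remove 0.6587 M of B.
Step 2:
                  L         B         J         D
  init       0.4646     4.432   0.04162     1.313
  Δ        0.004943  0.004943 -0.004943 -0.001648
  eq         0.4695     4.437   0.03667     1.312
  solve Keq expr → x = -0.001648; check Q = 7.1570e-06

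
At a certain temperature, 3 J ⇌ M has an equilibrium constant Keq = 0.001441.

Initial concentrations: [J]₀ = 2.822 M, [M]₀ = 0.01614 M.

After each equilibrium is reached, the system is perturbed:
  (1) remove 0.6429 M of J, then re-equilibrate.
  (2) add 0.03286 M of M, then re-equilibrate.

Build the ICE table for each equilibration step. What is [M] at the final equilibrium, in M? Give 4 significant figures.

Q₀ = 7.1818e-04 vs Keq = 0.001441 ⇒ Q<K, forward
Step 1:
                    J           M
  Initial       2.822     0.01614
  Change     -0.04424     0.01475
  Equil         2.778     0.03089
  solve Keq expr → x = 0.01475; check Q = 0.001441
Then remove 0.6429 M of J.
Step 2:
                    J           M
  Initial       2.135     0.03089
  Change      0.04771     -0.0159
  Equil         2.183     0.01498
  solve Keq expr → x = -0.0159; check Q = 0.001441
Then add 0.03286 M of M.
Step 3:
                    J           M
  Initial       2.183     0.04784
  Change      0.09261    -0.03087
  Equil         2.275     0.01697
  solve Keq expr → x = -0.03087; check Q = 0.001441

[M]_eq = 0.01697 M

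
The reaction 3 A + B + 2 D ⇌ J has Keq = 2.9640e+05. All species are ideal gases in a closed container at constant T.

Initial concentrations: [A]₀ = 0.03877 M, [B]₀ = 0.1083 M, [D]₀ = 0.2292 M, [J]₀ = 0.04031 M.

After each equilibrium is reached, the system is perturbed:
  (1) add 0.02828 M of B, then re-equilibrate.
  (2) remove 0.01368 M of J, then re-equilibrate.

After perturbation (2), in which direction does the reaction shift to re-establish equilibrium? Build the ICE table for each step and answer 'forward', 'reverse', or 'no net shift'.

Q₀ = 1.2158e+05 vs Keq = 2.9640e+05 ⇒ Q<K, forward
Step 1:
                   A          B          D          J
  I          0.03877     0.1083     0.2292    0.04031
  C        -0.008536  -0.002845  -0.005691   0.002845
  E          0.03023     0.1055     0.2235    0.04316
  solve Keq expr → x = 0.002845; check Q = 2.9640e+05
Then add 0.02828 M of B.
Step 2:
                   A          B          D          J
  I          0.03023     0.1337     0.2235    0.04316
  C           -0.002 -6.6657e-04  -0.001333 6.6657e-04
  E          0.02823     0.1331     0.2222    0.04382
  solve Keq expr → x = 6.6657e-04; check Q = 2.9640e+05
Then remove 0.01368 M of J.
Step 3:
                   A          B          D          J
  I          0.02823     0.1331     0.2222    0.03014
  C        -0.002847 -9.4910e-04  -0.001898 9.4910e-04
  E          0.02539     0.1321     0.2203    0.03109
  solve Keq expr → x = 9.4910e-04; check Q = 2.9640e+05

Direction: forward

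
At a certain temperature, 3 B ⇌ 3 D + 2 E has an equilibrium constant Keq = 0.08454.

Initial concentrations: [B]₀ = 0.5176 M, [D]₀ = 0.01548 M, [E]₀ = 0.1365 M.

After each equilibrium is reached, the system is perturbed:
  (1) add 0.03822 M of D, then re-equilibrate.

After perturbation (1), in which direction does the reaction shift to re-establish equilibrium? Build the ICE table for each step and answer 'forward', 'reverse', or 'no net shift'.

Direction: reverse

Q₀ = 4.9842e-07 vs Keq = 0.08454 ⇒ Q<K, forward
Step 1:
                    B           D           E
  I            0.5176     0.01548      0.1365
  C           -0.2478      0.2478      0.1652
  E            0.2698      0.2633      0.3017
  solve Keq expr → x = 0.08259; check Q = 0.08454
Then add 0.03822 M of D.
Step 2:
                    B           D           E
  I            0.2698      0.3015      0.3017
  C           0.01593    -0.01593    -0.01062
  E            0.2858      0.2855      0.2911
  solve Keq expr → x = -0.005311; check Q = 0.08454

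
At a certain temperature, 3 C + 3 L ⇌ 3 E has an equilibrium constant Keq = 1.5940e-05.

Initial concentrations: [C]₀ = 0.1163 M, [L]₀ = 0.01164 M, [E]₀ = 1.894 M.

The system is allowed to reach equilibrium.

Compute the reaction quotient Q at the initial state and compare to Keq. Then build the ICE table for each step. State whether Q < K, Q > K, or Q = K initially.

Q₀ = 2.7387e+09; Q > K (proceeds reverse)

Q₀ = 2.7387e+09 vs Keq = 1.5940e-05 ⇒ Q>K, reverse
Step 1:
                   C          L          E
  I           0.1163    0.01164      1.894
  C            1.806      1.806     -1.806
  E            1.922      1.818    0.08794
  solve Keq expr → x = -0.602; check Q = 1.5940e-05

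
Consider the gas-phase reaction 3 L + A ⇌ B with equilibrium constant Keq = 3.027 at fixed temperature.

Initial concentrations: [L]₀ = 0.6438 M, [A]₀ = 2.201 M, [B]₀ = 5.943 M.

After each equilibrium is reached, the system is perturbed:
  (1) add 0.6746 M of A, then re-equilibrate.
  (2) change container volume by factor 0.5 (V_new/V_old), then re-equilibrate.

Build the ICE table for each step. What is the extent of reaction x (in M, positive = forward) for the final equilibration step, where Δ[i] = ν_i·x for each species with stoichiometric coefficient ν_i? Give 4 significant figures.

Q₀ = 10.12 vs Keq = 3.027 ⇒ Q>K, reverse
Step 1:
                  L         A         B
  I          0.6438     2.201     5.943
  C          0.2994   0.09979  -0.09979
  E          0.9432     2.301     5.843
  solve Keq expr → x = -0.09979; check Q = 3.027
Then add 0.6746 M of A.
Step 2:
                  L         A         B
  I          0.9432     2.975     5.843
  C        -0.07385  -0.02462   0.02462
  E          0.8693     2.951     5.868
  solve Keq expr → x = 0.02462; check Q = 3.027
Then change container volume by factor 0.5 (V_new/V_old).
Step 3:
                  L         A         B
  I           1.739     5.902     11.74
  C         -0.8479   -0.2826    0.2826
  E          0.8907     5.619     12.02
  solve Keq expr → x = 0.2826; check Q = 3.027

x = 0.2826 M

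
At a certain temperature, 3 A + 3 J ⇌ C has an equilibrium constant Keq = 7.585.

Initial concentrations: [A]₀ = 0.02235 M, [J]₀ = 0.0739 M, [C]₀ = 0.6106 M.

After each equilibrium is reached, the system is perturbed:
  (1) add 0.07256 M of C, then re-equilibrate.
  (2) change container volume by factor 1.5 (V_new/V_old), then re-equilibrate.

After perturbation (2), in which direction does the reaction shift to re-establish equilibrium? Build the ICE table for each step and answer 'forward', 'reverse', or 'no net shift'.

Q₀ = 1.3552e+08 vs Keq = 7.585 ⇒ Q>K, reverse
Step 1:
                   A          J          C
  Initial    0.02235     0.0739     0.6106
  Change      0.5699     0.5699      -0.19
  Equil       0.5923     0.6438     0.4206
  solve Keq expr → x = -0.19; check Q = 7.585
Then add 0.07256 M of C.
Step 2:
                   A          J          C
  Initial     0.5923     0.6438     0.4932
  Change     0.01548    0.01548  -0.005158
  Equil       0.6078     0.6593      0.488
  solve Keq expr → x = -0.005158; check Q = 7.585
Then change container volume by factor 1.5 (V_new/V_old).
Step 3:
                   A          J          C
  Initial     0.4052     0.4395     0.3253
  Change       0.153      0.153   -0.05099
  Equil       0.5582     0.5925     0.2744
  solve Keq expr → x = -0.05099; check Q = 7.585

Direction: reverse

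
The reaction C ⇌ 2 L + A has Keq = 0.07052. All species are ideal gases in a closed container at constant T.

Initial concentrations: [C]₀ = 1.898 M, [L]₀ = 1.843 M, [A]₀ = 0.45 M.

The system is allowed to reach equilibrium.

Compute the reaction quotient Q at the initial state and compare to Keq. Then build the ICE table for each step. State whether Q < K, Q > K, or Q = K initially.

Q₀ = 0.8053; Q > K (proceeds reverse)

Q₀ = 0.8053 vs Keq = 0.07052 ⇒ Q>K, reverse
Step 1:
                   C          L          A
  Initial      1.898      1.843       0.45
  Change      0.3354    -0.6708    -0.3354
  Equil        2.233      1.172     0.1146
  solve Keq expr → x = -0.3354; check Q = 0.07052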